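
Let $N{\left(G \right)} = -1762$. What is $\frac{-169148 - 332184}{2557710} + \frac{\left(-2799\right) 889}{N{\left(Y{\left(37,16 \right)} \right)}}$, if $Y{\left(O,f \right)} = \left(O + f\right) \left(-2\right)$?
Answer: $\frac{3181747290413}{2253342510} \approx 1412.0$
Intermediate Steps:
$Y{\left(O,f \right)} = - 2 O - 2 f$
$\frac{-169148 - 332184}{2557710} + \frac{\left(-2799\right) 889}{N{\left(Y{\left(37,16 \right)} \right)}} = \frac{-169148 - 332184}{2557710} + \frac{\left(-2799\right) 889}{-1762} = \left(-169148 - 332184\right) \frac{1}{2557710} - - \frac{2488311}{1762} = \left(-501332\right) \frac{1}{2557710} + \frac{2488311}{1762} = - \frac{250666}{1278855} + \frac{2488311}{1762} = \frac{3181747290413}{2253342510}$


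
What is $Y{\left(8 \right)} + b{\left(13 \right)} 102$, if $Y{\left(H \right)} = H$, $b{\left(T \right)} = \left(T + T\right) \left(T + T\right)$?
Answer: $68960$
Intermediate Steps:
$b{\left(T \right)} = 4 T^{2}$ ($b{\left(T \right)} = 2 T 2 T = 4 T^{2}$)
$Y{\left(8 \right)} + b{\left(13 \right)} 102 = 8 + 4 \cdot 13^{2} \cdot 102 = 8 + 4 \cdot 169 \cdot 102 = 8 + 676 \cdot 102 = 8 + 68952 = 68960$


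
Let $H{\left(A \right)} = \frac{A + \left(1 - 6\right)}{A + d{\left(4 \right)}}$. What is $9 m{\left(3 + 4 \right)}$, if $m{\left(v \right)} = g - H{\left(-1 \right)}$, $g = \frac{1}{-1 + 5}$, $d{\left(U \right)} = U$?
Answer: $\frac{81}{4} \approx 20.25$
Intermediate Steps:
$g = \frac{1}{4} \approx 0.25$
$H{\left(A \right)} = \frac{-5 + A}{4 + A}$ ($H{\left(A \right)} = \frac{A + \left(1 - 6\right)}{A + 4} = \frac{A + \left(1 - 6\right)}{4 + A} = \frac{A - 5}{4 + A} = \frac{-5 + A}{4 + A}$)
$m{\left(v \right)} = \frac{9}{4}$ ($m{\left(v \right)} = \frac{1}{4} - \frac{-5 - 1}{4 - 1} = \frac{1}{4} - \frac{1}{3} \left(-6\right) = \frac{1}{4} - -2 = \frac{1}{4} + 2 = \frac{9}{4}$)
$9 m{\left(3 + 4 \right)} = 9 \cdot \frac{9}{4} = \frac{81}{4}$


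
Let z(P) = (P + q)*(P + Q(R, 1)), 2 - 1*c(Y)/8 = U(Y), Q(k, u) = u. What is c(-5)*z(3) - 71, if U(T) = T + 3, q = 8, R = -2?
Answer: 1337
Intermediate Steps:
U(T) = 3 + T
c(Y) = -8 - 8*Y (c(Y) = 16 - 8*(3 + Y) = 16 + (-24 - 8*Y) = -8 - 8*Y)
z(P) = (1 + P)*(8 + P) (z(P) = (P + 8)*(P + 1) = (8 + P)*(1 + P) = (1 + P)*(8 + P))
c(-5)*z(3) - 71 = (-8 - 8*(-5))*(8 + 3² + 9*3) - 71 = (-8 + 40)*(8 + 9 + 27) - 71 = 32*44 - 71 = 1408 - 71 = 1337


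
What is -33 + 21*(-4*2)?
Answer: -201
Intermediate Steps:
-33 + 21*(-4*2) = -33 + 21*(-8) = -33 - 168 = -201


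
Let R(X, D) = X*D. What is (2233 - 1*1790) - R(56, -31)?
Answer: 2179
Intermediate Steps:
R(X, D) = D*X
(2233 - 1*1790) - R(56, -31) = (2233 - 1*1790) - (-31)*56 = (2233 - 1790) - 1*(-1736) = 443 + 1736 = 2179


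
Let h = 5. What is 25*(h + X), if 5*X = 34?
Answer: 295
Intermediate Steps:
X = 34/5 (X = (1/5)*34 = 34/5 ≈ 6.8000)
25*(h + X) = 25*(5 + 34/5) = 25*(59/5) = 295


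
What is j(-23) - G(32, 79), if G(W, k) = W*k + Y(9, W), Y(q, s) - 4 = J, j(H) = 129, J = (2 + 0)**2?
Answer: -2407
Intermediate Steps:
J = 4 (J = 2**2 = 4)
Y(q, s) = 8 (Y(q, s) = 4 + 4 = 8)
G(W, k) = 8 + W*k (G(W, k) = W*k + 8 = 8 + W*k)
j(-23) - G(32, 79) = 129 - (8 + 32*79) = 129 - (8 + 2528) = 129 - 1*2536 = 129 - 2536 = -2407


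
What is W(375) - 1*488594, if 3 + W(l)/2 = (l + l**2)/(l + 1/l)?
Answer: -34302056800/70313 ≈ -4.8785e+5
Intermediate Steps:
W(l) = -6 + 2*(l + l**2)/(l + 1/l) (W(l) = -6 + 2*((l + l**2)/(l + 1/l)) = -6 + 2*(l + l**2)/(l + 1/l))
W(375) - 1*488594 = 2*(-3 + 375**3 - 2*375**2)/(1 + 375**2) - 1*488594 = 2*(-3 + 52734375 - 2*140625)/(1 + 140625) - 488594 = 2*(-3 + 52734375 - 281250)/140626 - 488594 = 2*(1/140626)*52453122 - 488594 = 52453122/70313 - 488594 = -34302056800/70313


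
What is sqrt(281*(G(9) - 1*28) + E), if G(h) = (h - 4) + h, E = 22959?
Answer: 5*sqrt(761) ≈ 137.93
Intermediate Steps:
G(h) = -4 + 2*h (G(h) = (-4 + h) + h = -4 + 2*h)
sqrt(281*(G(9) - 1*28) + E) = sqrt(281*((-4 + 2*9) - 1*28) + 22959) = sqrt(281*((-4 + 18) - 28) + 22959) = sqrt(281*(14 - 28) + 22959) = sqrt(281*(-14) + 22959) = sqrt(-3934 + 22959) = sqrt(19025) = 5*sqrt(761)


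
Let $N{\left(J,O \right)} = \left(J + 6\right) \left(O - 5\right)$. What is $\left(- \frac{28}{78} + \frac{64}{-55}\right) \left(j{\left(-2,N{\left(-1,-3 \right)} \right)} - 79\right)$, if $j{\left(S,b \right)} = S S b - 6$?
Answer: $\frac{160034}{429} \approx 373.04$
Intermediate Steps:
$N{\left(J,O \right)} = \left(-5 + O\right) \left(6 + J\right)$ ($N{\left(J,O \right)} = \left(6 + J\right) \left(-5 + O\right) = \left(-5 + O\right) \left(6 + J\right)$)
$j{\left(S,b \right)} = -6 + b S^{2}$ ($j{\left(S,b \right)} = S^{2} b - 6 = b S^{2} - 6 = -6 + b S^{2}$)
$\left(- \frac{28}{78} + \frac{64}{-55}\right) \left(j{\left(-2,N{\left(-1,-3 \right)} \right)} - 79\right) = \left(- \frac{28}{78} + \frac{64}{-55}\right) \left(\left(-6 + \left(-30 - -5 + 6 \left(-3\right) - -3\right) \left(-2\right)^{2}\right) - 79\right) = \left(\left(-28\right) \frac{1}{78} + 64 \left(- \frac{1}{55}\right)\right) \left(\left(-6 + \left(-30 + 5 - 18 + 3\right) 4\right) - 79\right) = \left(- \frac{14}{39} - \frac{64}{55}\right) \left(\left(-6 - 160\right) - 79\right) = - \frac{3266 \left(\left(-6 - 160\right) - 79\right)}{2145} = - \frac{3266 \left(-166 - 79\right)}{2145} = \left(- \frac{3266}{2145}\right) \left(-245\right) = \frac{160034}{429}$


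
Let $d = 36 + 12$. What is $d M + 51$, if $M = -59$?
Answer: $-2781$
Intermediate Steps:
$d = 48$
$d M + 51 = 48 \left(-59\right) + 51 = -2832 + 51 = -2781$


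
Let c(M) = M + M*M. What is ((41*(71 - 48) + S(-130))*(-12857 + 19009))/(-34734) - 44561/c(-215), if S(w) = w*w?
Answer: -360862267081/114150810 ≈ -3161.3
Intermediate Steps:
c(M) = M + M²
S(w) = w²
((41*(71 - 48) + S(-130))*(-12857 + 19009))/(-34734) - 44561/c(-215) = ((41*(71 - 48) + (-130)²)*(-12857 + 19009))/(-34734) - 44561*(-1/(215*(1 - 215))) = ((41*23 + 16900)*6152)*(-1/34734) - 44561/((-215*(-214))) = ((943 + 16900)*6152)*(-1/34734) - 44561/46010 = (17843*6152)*(-1/34734) - 44561*1/46010 = 109770136*(-1/34734) - 44561/46010 = -7840724/2481 - 44561/46010 = -360862267081/114150810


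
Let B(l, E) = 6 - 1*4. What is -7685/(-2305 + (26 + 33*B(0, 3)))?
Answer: 7685/2213 ≈ 3.4727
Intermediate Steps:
B(l, E) = 2 (B(l, E) = 6 - 4 = 2)
-7685/(-2305 + (26 + 33*B(0, 3))) = -7685/(-2305 + (26 + 33*2)) = -7685/(-2305 + (26 + 66)) = -7685/(-2305 + 92) = -7685/(-2213) = -7685*(-1/2213) = 7685/2213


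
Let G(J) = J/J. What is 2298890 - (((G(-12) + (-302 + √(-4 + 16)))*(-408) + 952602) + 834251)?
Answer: 389229 + 816*√3 ≈ 3.9064e+5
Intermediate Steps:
G(J) = 1
2298890 - (((G(-12) + (-302 + √(-4 + 16)))*(-408) + 952602) + 834251) = 2298890 - (((1 + (-302 + √(-4 + 16)))*(-408) + 952602) + 834251) = 2298890 - (((1 + (-302 + √12))*(-408) + 952602) + 834251) = 2298890 - (((1 + (-302 + 2*√3))*(-408) + 952602) + 834251) = 2298890 - (((-301 + 2*√3)*(-408) + 952602) + 834251) = 2298890 - (((122808 - 816*√3) + 952602) + 834251) = 2298890 - ((1075410 - 816*√3) + 834251) = 2298890 - (1909661 - 816*√3) = 2298890 + (-1909661 + 816*√3) = 389229 + 816*√3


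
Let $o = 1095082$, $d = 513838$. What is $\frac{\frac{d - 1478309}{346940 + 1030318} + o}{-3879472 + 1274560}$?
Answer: $- \frac{24724745585}{58813703136} \approx -0.42039$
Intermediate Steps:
$\frac{\frac{d - 1478309}{346940 + 1030318} + o}{-3879472 + 1274560} = \frac{\frac{513838 - 1478309}{346940 + 1030318} + 1095082}{-3879472 + 1274560} = \frac{- \frac{964471}{1377258} + 1095082}{-2604912} = \left(\left(-964471\right) \frac{1}{1377258} + 1095082\right) \left(- \frac{1}{2604912}\right) = \left(- \frac{15811}{22578} + 1095082\right) \left(- \frac{1}{2604912}\right) = \frac{24724745585}{22578} \left(- \frac{1}{2604912}\right) = - \frac{24724745585}{58813703136}$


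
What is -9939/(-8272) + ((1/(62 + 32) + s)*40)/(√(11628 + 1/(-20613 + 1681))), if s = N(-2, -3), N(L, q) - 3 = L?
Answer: 9939/8272 + 760*√1041928749235/2069328173 ≈ 1.5764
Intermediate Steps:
N(L, q) = 3 + L
s = 1 (s = 3 - 2 = 1)
-9939/(-8272) + ((1/(62 + 32) + s)*40)/(√(11628 + 1/(-20613 + 1681))) = -9939/(-8272) + ((1/(62 + 32) + 1)*40)/(√(11628 + 1/(-20613 + 1681))) = -9939*(-1/8272) + ((1/94 + 1)*40)/(√(11628 + 1/(-18932))) = 9939/8272 + ((1/94 + 1)*40)/(√(11628 - 1/18932)) = 9939/8272 + ((95/94)*40)/(√(220141295/18932)) = 9939/8272 + 1900/(47*((√1041928749235/9466))) = 9939/8272 + 1900*(2*√1041928749235/220141295)/47 = 9939/8272 + 760*√1041928749235/2069328173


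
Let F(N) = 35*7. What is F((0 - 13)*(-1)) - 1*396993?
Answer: -396748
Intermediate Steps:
F(N) = 245
F((0 - 13)*(-1)) - 1*396993 = 245 - 1*396993 = 245 - 396993 = -396748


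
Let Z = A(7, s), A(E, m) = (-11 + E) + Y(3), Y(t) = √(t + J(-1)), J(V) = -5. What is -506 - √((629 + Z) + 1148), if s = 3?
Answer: -506 - √(1773 + I*√2) ≈ -548.11 - 0.016793*I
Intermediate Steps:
Y(t) = √(-5 + t) (Y(t) = √(t - 5) = √(-5 + t))
A(E, m) = -11 + E + I*√2 (A(E, m) = (-11 + E) + √(-5 + 3) = (-11 + E) + √(-2) = (-11 + E) + I*√2 = -11 + E + I*√2)
Z = -4 + I*√2 (Z = -11 + 7 + I*√2 = -4 + I*√2 ≈ -4.0 + 1.4142*I)
-506 - √((629 + Z) + 1148) = -506 - √((629 + (-4 + I*√2)) + 1148) = -506 - √((625 + I*√2) + 1148) = -506 - √(1773 + I*√2)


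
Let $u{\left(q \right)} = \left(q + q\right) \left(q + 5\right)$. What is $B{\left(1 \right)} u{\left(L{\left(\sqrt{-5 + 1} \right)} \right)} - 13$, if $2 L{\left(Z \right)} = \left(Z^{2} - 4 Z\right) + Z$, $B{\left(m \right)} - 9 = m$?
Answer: $-313 - 60 i \approx -313.0 - 60.0 i$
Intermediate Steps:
$B{\left(m \right)} = 9 + m$
$L{\left(Z \right)} = \frac{Z^{2}}{2} - \frac{3 Z}{2}$ ($L{\left(Z \right)} = \frac{\left(Z^{2} - 4 Z\right) + Z}{2} = \frac{Z^{2} - 3 Z}{2} = \frac{Z^{2}}{2} - \frac{3 Z}{2}$)
$u{\left(q \right)} = 2 q \left(5 + q\right)$
$B{\left(1 \right)} u{\left(L{\left(\sqrt{-5 + 1} \right)} \right)} - 13 = \left(9 + 1\right) 2 \frac{\sqrt{-5 + 1} \left(-3 + \sqrt{-5 + 1}\right)}{2} \left(5 + \frac{\sqrt{-5 + 1} \left(-3 + \sqrt{-5 + 1}\right)}{2}\right) - 13 = 10 \cdot 2 \frac{\sqrt{-4} \left(-3 + \sqrt{-4}\right)}{2} \left(5 + \frac{\sqrt{-4} \left(-3 + \sqrt{-4}\right)}{2}\right) - 13 = 10 \cdot 2 \frac{2 i \left(-3 + 2 i\right)}{2} \left(5 + \frac{2 i \left(-3 + 2 i\right)}{2}\right) - 13 = 10 \cdot 2 i \left(-3 + 2 i\right) \left(5 + i \left(-3 + 2 i\right)\right) - 13 = 20 i \left(-3 + 2 i\right) \left(5 + i \left(-3 + 2 i\right)\right) - 13 = -13 + 20 i \left(-3 + 2 i\right) \left(5 + i \left(-3 + 2 i\right)\right)$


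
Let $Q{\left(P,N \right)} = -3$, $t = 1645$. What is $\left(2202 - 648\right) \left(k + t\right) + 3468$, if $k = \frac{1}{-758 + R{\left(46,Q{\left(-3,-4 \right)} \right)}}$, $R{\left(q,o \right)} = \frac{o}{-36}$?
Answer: $\frac{23281344162}{9095} \approx 2.5598 \cdot 10^{6}$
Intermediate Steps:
$R{\left(q,o \right)} = - \frac{o}{36}$ ($R{\left(q,o \right)} = o \left(- \frac{1}{36}\right) = - \frac{o}{36}$)
$k = - \frac{12}{9095}$ ($k = \frac{1}{-758 - - \frac{1}{12}} = \frac{1}{-758 + \frac{1}{12}} = \frac{1}{- \frac{9095}{12}} = - \frac{12}{9095} \approx -0.0013194$)
$\left(2202 - 648\right) \left(k + t\right) + 3468 = \left(2202 - 648\right) \left(- \frac{12}{9095} + 1645\right) + 3468 = 1554 \cdot \frac{14961263}{9095} + 3468 = \frac{23249802702}{9095} + 3468 = \frac{23281344162}{9095}$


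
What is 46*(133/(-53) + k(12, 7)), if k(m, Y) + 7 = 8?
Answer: -3680/53 ≈ -69.434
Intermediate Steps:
k(m, Y) = 1 (k(m, Y) = -7 + 8 = 1)
46*(133/(-53) + k(12, 7)) = 46*(133/(-53) + 1) = 46*(133*(-1/53) + 1) = 46*(-133/53 + 1) = 46*(-80/53) = -3680/53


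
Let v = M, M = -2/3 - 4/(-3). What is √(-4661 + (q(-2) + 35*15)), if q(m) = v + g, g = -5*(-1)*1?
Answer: I*√37173/3 ≈ 64.268*I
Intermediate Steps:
g = 5 (g = 5*1 = 5)
M = ⅔ (M = -2*⅓ - 4*(-⅓) = -⅔ + 4/3 = ⅔ ≈ 0.66667)
v = ⅔ ≈ 0.66667
q(m) = 17/3 (q(m) = ⅔ + 5 = 17/3)
√(-4661 + (q(-2) + 35*15)) = √(-4661 + (17/3 + 35*15)) = √(-4661 + (17/3 + 525)) = √(-4661 + 1592/3) = √(-12391/3) = I*√37173/3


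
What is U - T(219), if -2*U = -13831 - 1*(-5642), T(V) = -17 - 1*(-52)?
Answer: 8119/2 ≈ 4059.5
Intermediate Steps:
T(V) = 35 (T(V) = -17 + 52 = 35)
U = 8189/2 (U = -(-13831 - 1*(-5642))/2 = -(-13831 + 5642)/2 = -½*(-8189) = 8189/2 ≈ 4094.5)
U - T(219) = 8189/2 - 1*35 = 8189/2 - 35 = 8119/2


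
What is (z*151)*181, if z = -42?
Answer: -1147902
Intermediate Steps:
(z*151)*181 = -42*151*181 = -6342*181 = -1147902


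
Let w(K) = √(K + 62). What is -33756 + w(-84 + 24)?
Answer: -33756 + √2 ≈ -33755.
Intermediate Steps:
w(K) = √(62 + K)
-33756 + w(-84 + 24) = -33756 + √(62 + (-84 + 24)) = -33756 + √(62 - 60) = -33756 + √2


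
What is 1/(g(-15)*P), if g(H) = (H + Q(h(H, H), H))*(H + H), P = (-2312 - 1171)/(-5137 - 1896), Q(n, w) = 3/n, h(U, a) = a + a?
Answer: 7033/1577799 ≈ 0.0044575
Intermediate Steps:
h(U, a) = 2*a
P = 3483/7033 (P = -3483/(-7033) = -3483*(-1/7033) = 3483/7033 ≈ 0.49524)
g(H) = 2*H*(H + 3/(2*H)) (g(H) = (H + 3/((2*H)))*(H + H) = (H + 3*(1/(2*H)))*(2*H) = (H + 3/(2*H))*(2*H) = 2*H*(H + 3/(2*H)))
1/(g(-15)*P) = 1/((3 + 2*(-15)²)*(3483/7033)) = 1/((3 + 2*225)*(3483/7033)) = 1/((3 + 450)*(3483/7033)) = 1/(453*(3483/7033)) = 1/(1577799/7033) = 7033/1577799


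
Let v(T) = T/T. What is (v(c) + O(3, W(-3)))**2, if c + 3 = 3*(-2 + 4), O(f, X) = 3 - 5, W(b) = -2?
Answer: 1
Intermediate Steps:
O(f, X) = -2
c = 3 (c = -3 + 3*(-2 + 4) = -3 + 3*2 = -3 + 6 = 3)
v(T) = 1
(v(c) + O(3, W(-3)))**2 = (1 - 2)**2 = (-1)**2 = 1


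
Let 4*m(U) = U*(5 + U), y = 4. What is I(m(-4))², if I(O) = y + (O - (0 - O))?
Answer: 4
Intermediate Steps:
m(U) = U*(5 + U)/4 (m(U) = (U*(5 + U))/4 = U*(5 + U)/4)
I(O) = 4 + 2*O (I(O) = 4 + (O - (0 - O)) = 4 + (O - (-1)*O) = 4 + (O + O) = 4 + 2*O)
I(m(-4))² = (4 + 2*((¼)*(-4)*(5 - 4)))² = (4 + 2*((¼)*(-4)*1))² = (4 + 2*(-1))² = (4 - 2)² = 2² = 4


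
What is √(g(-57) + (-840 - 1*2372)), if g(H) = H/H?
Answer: 13*I*√19 ≈ 56.666*I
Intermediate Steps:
g(H) = 1
√(g(-57) + (-840 - 1*2372)) = √(1 + (-840 - 1*2372)) = √(1 + (-840 - 2372)) = √(1 - 3212) = √(-3211) = 13*I*√19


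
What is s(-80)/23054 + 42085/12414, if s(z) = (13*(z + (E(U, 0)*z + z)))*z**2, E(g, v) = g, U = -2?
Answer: 42085/12414 ≈ 3.3901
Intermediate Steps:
s(z) = 0 (s(z) = (13*(z + (-2*z + z)))*z**2 = (13*(z - z))*z**2 = (13*0)*z**2 = 0*z**2 = 0)
s(-80)/23054 + 42085/12414 = 0/23054 + 42085/12414 = 0*(1/23054) + 42085*(1/12414) = 0 + 42085/12414 = 42085/12414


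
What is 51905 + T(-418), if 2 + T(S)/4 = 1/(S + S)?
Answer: 10846472/209 ≈ 51897.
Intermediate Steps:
T(S) = -8 + 2/S (T(S) = -8 + 4/(S + S) = -8 + 4/((2*S)) = -8 + 4*(1/(2*S)) = -8 + 2/S)
51905 + T(-418) = 51905 + (-8 + 2/(-418)) = 51905 + (-8 + 2*(-1/418)) = 51905 + (-8 - 1/209) = 51905 - 1673/209 = 10846472/209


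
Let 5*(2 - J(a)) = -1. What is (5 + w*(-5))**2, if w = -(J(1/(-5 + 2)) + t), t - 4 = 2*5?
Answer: 7396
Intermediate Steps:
J(a) = 11/5 (J(a) = 2 - 1/5*(-1) = 2 + 1/5 = 11/5)
t = 14 (t = 4 + 2*5 = 4 + 10 = 14)
w = -81/5 (w = -(11/5 + 14) = -1*81/5 = -81/5 ≈ -16.200)
(5 + w*(-5))**2 = (5 - 81/5*(-5))**2 = (5 + 81)**2 = 86**2 = 7396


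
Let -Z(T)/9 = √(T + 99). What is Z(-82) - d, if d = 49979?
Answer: -49979 - 9*√17 ≈ -50016.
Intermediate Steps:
Z(T) = -9*√(99 + T) (Z(T) = -9*√(T + 99) = -9*√(99 + T))
Z(-82) - d = -9*√(99 - 82) - 1*49979 = -9*√17 - 49979 = -49979 - 9*√17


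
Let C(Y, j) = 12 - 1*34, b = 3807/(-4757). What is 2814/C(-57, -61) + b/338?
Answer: -2262309339/17686526 ≈ -127.91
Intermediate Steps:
b = -3807/4757 (b = 3807*(-1/4757) = -3807/4757 ≈ -0.80029)
C(Y, j) = -22 (C(Y, j) = 12 - 34 = -22)
2814/C(-57, -61) + b/338 = 2814/(-22) - 3807/4757/338 = 2814*(-1/22) - 3807/4757*1/338 = -1407/11 - 3807/1607866 = -2262309339/17686526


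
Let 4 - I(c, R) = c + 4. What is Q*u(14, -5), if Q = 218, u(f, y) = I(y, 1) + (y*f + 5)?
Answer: -13080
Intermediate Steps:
I(c, R) = -c (I(c, R) = 4 - (c + 4) = 4 - (4 + c) = 4 + (-4 - c) = -c)
u(f, y) = 5 - y + f*y (u(f, y) = -y + (y*f + 5) = -y + (f*y + 5) = -y + (5 + f*y) = 5 - y + f*y)
Q*u(14, -5) = 218*(5 - 1*(-5) + 14*(-5)) = 218*(5 + 5 - 70) = 218*(-60) = -13080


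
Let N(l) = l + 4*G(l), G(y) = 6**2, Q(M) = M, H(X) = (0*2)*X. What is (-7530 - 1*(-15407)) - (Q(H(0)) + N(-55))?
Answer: 7788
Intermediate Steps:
H(X) = 0 (H(X) = 0*X = 0)
G(y) = 36
N(l) = 144 + l (N(l) = l + 4*36 = l + 144 = 144 + l)
(-7530 - 1*(-15407)) - (Q(H(0)) + N(-55)) = (-7530 - 1*(-15407)) - (0 + (144 - 55)) = (-7530 + 15407) - (0 + 89) = 7877 - 1*89 = 7877 - 89 = 7788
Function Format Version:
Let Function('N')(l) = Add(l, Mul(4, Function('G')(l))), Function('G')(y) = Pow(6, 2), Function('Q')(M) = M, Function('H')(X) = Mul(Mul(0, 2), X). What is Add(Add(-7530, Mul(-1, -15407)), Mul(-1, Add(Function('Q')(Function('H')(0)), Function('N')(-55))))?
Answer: 7788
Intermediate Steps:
Function('H')(X) = 0 (Function('H')(X) = Mul(0, X) = 0)
Function('G')(y) = 36
Function('N')(l) = Add(144, l) (Function('N')(l) = Add(l, Mul(4, 36)) = Add(l, 144) = Add(144, l))
Add(Add(-7530, Mul(-1, -15407)), Mul(-1, Add(Function('Q')(Function('H')(0)), Function('N')(-55)))) = Add(Add(-7530, Mul(-1, -15407)), Mul(-1, Add(0, Add(144, -55)))) = Add(Add(-7530, 15407), Mul(-1, Add(0, 89))) = Add(7877, Mul(-1, 89)) = Add(7877, -89) = 7788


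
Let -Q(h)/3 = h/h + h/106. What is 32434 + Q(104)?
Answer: 1718687/53 ≈ 32428.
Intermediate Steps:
Q(h) = -3 - 3*h/106 (Q(h) = -3*(h/h + h/106) = -3*(1 + h*(1/106)) = -3*(1 + h/106) = -3 - 3*h/106)
32434 + Q(104) = 32434 + (-3 - 3/106*104) = 32434 + (-3 - 156/53) = 32434 - 315/53 = 1718687/53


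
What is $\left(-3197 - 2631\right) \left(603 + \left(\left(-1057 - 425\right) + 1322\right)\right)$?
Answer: $-2581804$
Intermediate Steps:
$\left(-3197 - 2631\right) \left(603 + \left(\left(-1057 - 425\right) + 1322\right)\right) = - 5828 \left(603 + \left(\left(-1057 - 425\right) + 1322\right)\right) = - 5828 \left(603 + \left(-1482 + 1322\right)\right) = - 5828 \left(603 - 160\right) = \left(-5828\right) 443 = -2581804$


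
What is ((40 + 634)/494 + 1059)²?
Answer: 68596848100/61009 ≈ 1.1244e+6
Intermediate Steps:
((40 + 634)/494 + 1059)² = (674*(1/494) + 1059)² = (337/247 + 1059)² = (261910/247)² = 68596848100/61009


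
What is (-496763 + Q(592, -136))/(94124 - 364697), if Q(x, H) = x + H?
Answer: 496307/270573 ≈ 1.8343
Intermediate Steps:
Q(x, H) = H + x
(-496763 + Q(592, -136))/(94124 - 364697) = (-496763 + (-136 + 592))/(94124 - 364697) = (-496763 + 456)/(-270573) = -496307*(-1/270573) = 496307/270573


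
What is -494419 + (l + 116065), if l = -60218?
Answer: -438572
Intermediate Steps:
-494419 + (l + 116065) = -494419 + (-60218 + 116065) = -494419 + 55847 = -438572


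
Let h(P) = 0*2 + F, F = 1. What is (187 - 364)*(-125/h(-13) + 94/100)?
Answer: 1097931/50 ≈ 21959.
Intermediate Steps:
h(P) = 1 (h(P) = 0*2 + 1 = 0 + 1 = 1)
(187 - 364)*(-125/h(-13) + 94/100) = (187 - 364)*(-125/1 + 94/100) = -177*(-125*1 + 94*(1/100)) = -177*(-125 + 47/50) = -177*(-6203/50) = 1097931/50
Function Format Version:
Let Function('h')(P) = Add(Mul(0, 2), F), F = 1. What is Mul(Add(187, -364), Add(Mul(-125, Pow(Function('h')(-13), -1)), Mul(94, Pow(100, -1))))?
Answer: Rational(1097931, 50) ≈ 21959.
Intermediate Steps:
Function('h')(P) = 1 (Function('h')(P) = Add(Mul(0, 2), 1) = Add(0, 1) = 1)
Mul(Add(187, -364), Add(Mul(-125, Pow(Function('h')(-13), -1)), Mul(94, Pow(100, -1)))) = Mul(Add(187, -364), Add(Mul(-125, Pow(1, -1)), Mul(94, Pow(100, -1)))) = Mul(-177, Add(Mul(-125, 1), Mul(94, Rational(1, 100)))) = Mul(-177, Add(-125, Rational(47, 50))) = Mul(-177, Rational(-6203, 50)) = Rational(1097931, 50)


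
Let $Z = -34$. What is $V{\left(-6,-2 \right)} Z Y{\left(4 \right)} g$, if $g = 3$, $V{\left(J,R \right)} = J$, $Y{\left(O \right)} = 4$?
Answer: $2448$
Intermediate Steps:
$V{\left(-6,-2 \right)} Z Y{\left(4 \right)} g = \left(-6\right) \left(-34\right) 4 \cdot 3 = 204 \cdot 12 = 2448$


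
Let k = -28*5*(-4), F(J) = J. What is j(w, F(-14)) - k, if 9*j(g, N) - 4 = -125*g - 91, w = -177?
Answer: 5666/3 ≈ 1888.7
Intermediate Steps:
k = 560 (k = -140*(-4) = 560)
j(g, N) = -29/3 - 125*g/9 (j(g, N) = 4/9 + (-125*g - 91)/9 = 4/9 + (-91 - 125*g)/9 = 4/9 + (-91/9 - 125*g/9) = -29/3 - 125*g/9)
j(w, F(-14)) - k = (-29/3 - 125/9*(-177)) - 1*560 = (-29/3 + 7375/3) - 560 = 7346/3 - 560 = 5666/3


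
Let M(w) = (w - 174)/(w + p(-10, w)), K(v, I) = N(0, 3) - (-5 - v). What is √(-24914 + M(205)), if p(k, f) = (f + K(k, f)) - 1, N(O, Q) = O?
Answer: 5*I*√40663509/202 ≈ 157.84*I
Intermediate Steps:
K(v, I) = 5 + v (K(v, I) = 0 - (-5 - v) = 0 + (5 + v) = 5 + v)
p(k, f) = 4 + f + k (p(k, f) = (f + (5 + k)) - 1 = (5 + f + k) - 1 = 4 + f + k)
M(w) = (-174 + w)/(-6 + 2*w) (M(w) = (w - 174)/(w + (4 + w - 10)) = (-174 + w)/(w + (-6 + w)) = (-174 + w)/(-6 + 2*w))
√(-24914 + M(205)) = √(-24914 + (-174 + 205)/(2*(-3 + 205))) = √(-24914 + (½)*31/202) = √(-24914 + (½)*(1/202)*31) = √(-24914 + 31/404) = √(-10065225/404) = 5*I*√40663509/202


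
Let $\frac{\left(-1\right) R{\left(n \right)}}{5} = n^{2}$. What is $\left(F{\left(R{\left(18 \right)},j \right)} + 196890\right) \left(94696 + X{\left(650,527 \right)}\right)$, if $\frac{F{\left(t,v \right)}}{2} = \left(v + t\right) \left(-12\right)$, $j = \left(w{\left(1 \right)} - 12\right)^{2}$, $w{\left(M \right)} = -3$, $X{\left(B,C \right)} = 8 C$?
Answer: $22786357440$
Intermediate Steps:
$j = 225$ ($j = \left(-3 - 12\right)^{2} = \left(-15\right)^{2} = 225$)
$R{\left(n \right)} = - 5 n^{2}$
$F{\left(t,v \right)} = - 24 t - 24 v$ ($F{\left(t,v \right)} = 2 \left(v + t\right) \left(-12\right) = 2 \left(t + v\right) \left(-12\right) = 2 \left(- 12 t - 12 v\right) = - 24 t - 24 v$)
$\left(F{\left(R{\left(18 \right)},j \right)} + 196890\right) \left(94696 + X{\left(650,527 \right)}\right) = \left(\left(- 24 \left(- 5 \cdot 18^{2}\right) - 5400\right) + 196890\right) \left(94696 + 8 \cdot 527\right) = \left(\left(- 24 \left(\left(-5\right) 324\right) - 5400\right) + 196890\right) \left(94696 + 4216\right) = \left(\left(\left(-24\right) \left(-1620\right) - 5400\right) + 196890\right) 98912 = \left(\left(38880 - 5400\right) + 196890\right) 98912 = \left(33480 + 196890\right) 98912 = 230370 \cdot 98912 = 22786357440$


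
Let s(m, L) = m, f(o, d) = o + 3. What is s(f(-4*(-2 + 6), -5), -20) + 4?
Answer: -9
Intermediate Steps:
f(o, d) = 3 + o
s(f(-4*(-2 + 6), -5), -20) + 4 = (3 - 4*(-2 + 6)) + 4 = (3 - 4*4) + 4 = (3 - 16) + 4 = -13 + 4 = -9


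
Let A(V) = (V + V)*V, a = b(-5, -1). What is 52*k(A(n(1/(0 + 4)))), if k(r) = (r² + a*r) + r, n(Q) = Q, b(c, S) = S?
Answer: 13/16 ≈ 0.81250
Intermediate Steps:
a = -1
A(V) = 2*V² (A(V) = (2*V)*V = 2*V²)
k(r) = r² (k(r) = (r² - r) + r = r²)
52*k(A(n(1/(0 + 4)))) = 52*(2*(1/(0 + 4))²)² = 52*(2*(1/4)²)² = 52*(2*(¼)²)² = 52*(2*(1/16))² = 52*(⅛)² = 52*(1/64) = 13/16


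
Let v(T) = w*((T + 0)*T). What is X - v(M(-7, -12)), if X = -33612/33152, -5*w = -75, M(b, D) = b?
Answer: -6100083/8288 ≈ -736.01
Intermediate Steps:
w = 15 (w = -⅕*(-75) = 15)
X = -8403/8288 (X = -33612*1/33152 = -8403/8288 ≈ -1.0139)
v(T) = 15*T² (v(T) = 15*((T + 0)*T) = 15*(T*T) = 15*T²)
X - v(M(-7, -12)) = -8403/8288 - 15*(-7)² = -8403/8288 - 15*49 = -8403/8288 - 1*735 = -8403/8288 - 735 = -6100083/8288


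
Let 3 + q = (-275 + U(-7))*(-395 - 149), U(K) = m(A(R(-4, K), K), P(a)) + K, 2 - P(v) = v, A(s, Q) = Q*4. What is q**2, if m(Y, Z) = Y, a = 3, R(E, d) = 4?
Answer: 28438437769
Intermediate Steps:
A(s, Q) = 4*Q
P(v) = 2 - v
U(K) = 5*K (U(K) = 4*K + K = 5*K)
q = 168637 (q = -3 + (-275 + 5*(-7))*(-395 - 149) = -3 + (-275 - 35)*(-544) = -3 - 310*(-544) = -3 + 168640 = 168637)
q**2 = 168637**2 = 28438437769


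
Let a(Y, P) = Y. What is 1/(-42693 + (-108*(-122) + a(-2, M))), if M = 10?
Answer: -1/29519 ≈ -3.3877e-5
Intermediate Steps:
1/(-42693 + (-108*(-122) + a(-2, M))) = 1/(-42693 + (-108*(-122) - 2)) = 1/(-42693 + (13176 - 2)) = 1/(-42693 + 13174) = 1/(-29519) = -1/29519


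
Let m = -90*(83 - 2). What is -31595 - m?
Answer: -24305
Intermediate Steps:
m = -7290 (m = -90*81 = -7290)
-31595 - m = -31595 - 1*(-7290) = -31595 + 7290 = -24305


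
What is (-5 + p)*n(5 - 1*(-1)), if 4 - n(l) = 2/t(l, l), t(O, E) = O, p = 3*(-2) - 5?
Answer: -176/3 ≈ -58.667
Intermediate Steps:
p = -11 (p = -6 - 5 = -11)
n(l) = 4 - 2/l
(-5 + p)*n(5 - 1*(-1)) = (-5 - 11)*(4 - 2/(5 - 1*(-1))) = -16*(4 - 2/(5 + 1)) = -16*(4 - 2/6) = -16*(4 - 2*⅙) = -16*(4 - ⅓) = -16*11/3 = -176/3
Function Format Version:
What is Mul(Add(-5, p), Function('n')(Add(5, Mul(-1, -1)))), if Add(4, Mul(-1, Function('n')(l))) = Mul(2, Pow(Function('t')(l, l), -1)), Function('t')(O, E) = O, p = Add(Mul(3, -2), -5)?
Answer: Rational(-176, 3) ≈ -58.667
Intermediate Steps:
p = -11 (p = Add(-6, -5) = -11)
Function('n')(l) = Add(4, Mul(-2, Pow(l, -1))) (Function('n')(l) = Add(4, Mul(-1, Mul(2, Pow(l, -1)))) = Add(4, Mul(-2, Pow(l, -1))))
Mul(Add(-5, p), Function('n')(Add(5, Mul(-1, -1)))) = Mul(Add(-5, -11), Add(4, Mul(-2, Pow(Add(5, Mul(-1, -1)), -1)))) = Mul(-16, Add(4, Mul(-2, Pow(Add(5, 1), -1)))) = Mul(-16, Add(4, Mul(-2, Pow(6, -1)))) = Mul(-16, Add(4, Mul(-2, Rational(1, 6)))) = Mul(-16, Add(4, Rational(-1, 3))) = Mul(-16, Rational(11, 3)) = Rational(-176, 3)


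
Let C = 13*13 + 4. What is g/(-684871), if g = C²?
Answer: -29929/684871 ≈ -0.043700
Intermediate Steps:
C = 173 (C = 169 + 4 = 173)
g = 29929 (g = 173² = 29929)
g/(-684871) = 29929/(-684871) = 29929*(-1/684871) = -29929/684871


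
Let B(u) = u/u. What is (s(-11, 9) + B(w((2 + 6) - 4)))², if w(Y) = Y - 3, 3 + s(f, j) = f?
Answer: 169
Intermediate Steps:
s(f, j) = -3 + f
w(Y) = -3 + Y
B(u) = 1
(s(-11, 9) + B(w((2 + 6) - 4)))² = ((-3 - 11) + 1)² = (-14 + 1)² = (-13)² = 169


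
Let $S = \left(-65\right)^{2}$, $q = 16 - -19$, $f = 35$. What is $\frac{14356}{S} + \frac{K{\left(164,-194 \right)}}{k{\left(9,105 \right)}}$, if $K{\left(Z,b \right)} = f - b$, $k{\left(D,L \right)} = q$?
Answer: $\frac{293997}{29575} \approx 9.9407$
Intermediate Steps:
$q = 35$ ($q = 16 + 19 = 35$)
$k{\left(D,L \right)} = 35$
$S = 4225$
$K{\left(Z,b \right)} = 35 - b$
$\frac{14356}{S} + \frac{K{\left(164,-194 \right)}}{k{\left(9,105 \right)}} = \frac{14356}{4225} + \frac{35 - -194}{35} = 14356 \cdot \frac{1}{4225} + \left(35 + 194\right) \frac{1}{35} = \frac{14356}{4225} + 229 \cdot \frac{1}{35} = \frac{14356}{4225} + \frac{229}{35} = \frac{293997}{29575}$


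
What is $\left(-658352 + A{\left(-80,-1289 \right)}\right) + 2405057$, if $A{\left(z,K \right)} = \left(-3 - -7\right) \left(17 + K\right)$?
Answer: $1741617$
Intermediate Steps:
$A{\left(z,K \right)} = 68 + 4 K$ ($A{\left(z,K \right)} = \left(-3 + 7\right) \left(17 + K\right) = 4 \left(17 + K\right) = 68 + 4 K$)
$\left(-658352 + A{\left(-80,-1289 \right)}\right) + 2405057 = \left(-658352 + \left(68 + 4 \left(-1289\right)\right)\right) + 2405057 = \left(-658352 + \left(68 - 5156\right)\right) + 2405057 = \left(-658352 - 5088\right) + 2405057 = -663440 + 2405057 = 1741617$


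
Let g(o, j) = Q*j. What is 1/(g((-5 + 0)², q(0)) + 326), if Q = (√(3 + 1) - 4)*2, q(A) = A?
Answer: 1/326 ≈ 0.0030675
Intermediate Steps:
Q = -4 (Q = (√4 - 4)*2 = (2 - 4)*2 = -2*2 = -4)
g(o, j) = -4*j
1/(g((-5 + 0)², q(0)) + 326) = 1/(-4*0 + 326) = 1/(0 + 326) = 1/326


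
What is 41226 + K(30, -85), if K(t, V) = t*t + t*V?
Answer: 39576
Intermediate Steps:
K(t, V) = t² + V*t
41226 + K(30, -85) = 41226 + 30*(-85 + 30) = 41226 + 30*(-55) = 41226 - 1650 = 39576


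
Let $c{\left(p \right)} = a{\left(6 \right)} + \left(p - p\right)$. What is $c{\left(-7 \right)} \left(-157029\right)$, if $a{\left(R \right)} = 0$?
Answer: $0$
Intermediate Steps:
$c{\left(p \right)} = 0$ ($c{\left(p \right)} = 0 + \left(p - p\right) = 0 + 0 = 0$)
$c{\left(-7 \right)} \left(-157029\right) = 0 \left(-157029\right) = 0$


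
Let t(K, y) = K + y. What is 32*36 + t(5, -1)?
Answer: 1156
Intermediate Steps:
32*36 + t(5, -1) = 32*36 + (5 - 1) = 1152 + 4 = 1156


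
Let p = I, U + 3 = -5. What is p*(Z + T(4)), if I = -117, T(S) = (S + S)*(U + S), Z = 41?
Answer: -1053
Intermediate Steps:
U = -8 (U = -3 - 5 = -8)
T(S) = 2*S*(-8 + S) (T(S) = (S + S)*(-8 + S) = (2*S)*(-8 + S) = 2*S*(-8 + S))
p = -117
p*(Z + T(4)) = -117*(41 + 2*4*(-8 + 4)) = -117*(41 + 2*4*(-4)) = -117*(41 - 32) = -117*9 = -1053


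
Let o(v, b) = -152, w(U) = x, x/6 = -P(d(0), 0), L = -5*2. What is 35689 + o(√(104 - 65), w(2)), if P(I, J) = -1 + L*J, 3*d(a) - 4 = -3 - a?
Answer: 35537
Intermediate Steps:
d(a) = ⅓ - a/3 (d(a) = 4/3 + (-3 - a)/3 = 4/3 + (-1 - a/3) = ⅓ - a/3)
L = -10
P(I, J) = -1 - 10*J
x = 6 (x = 6*(-(-1 - 10*0)) = 6*(-(-1 + 0)) = 6*(-1*(-1)) = 6*1 = 6)
w(U) = 6
35689 + o(√(104 - 65), w(2)) = 35689 - 152 = 35537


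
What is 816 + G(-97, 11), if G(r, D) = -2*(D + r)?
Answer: 988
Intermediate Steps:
G(r, D) = -2*D - 2*r
816 + G(-97, 11) = 816 + (-2*11 - 2*(-97)) = 816 + (-22 + 194) = 816 + 172 = 988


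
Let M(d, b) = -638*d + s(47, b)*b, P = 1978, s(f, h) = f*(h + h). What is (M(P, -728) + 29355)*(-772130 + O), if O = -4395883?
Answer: -251092495632531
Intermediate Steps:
s(f, h) = 2*f*h (s(f, h) = f*(2*h) = 2*f*h)
M(d, b) = -638*d + 94*b**2 (M(d, b) = -638*d + (2*47*b)*b = -638*d + (94*b)*b = -638*d + 94*b**2)
(M(P, -728) + 29355)*(-772130 + O) = ((-638*1978 + 94*(-728)**2) + 29355)*(-772130 - 4395883) = ((-1261964 + 94*529984) + 29355)*(-5168013) = ((-1261964 + 49818496) + 29355)*(-5168013) = (48556532 + 29355)*(-5168013) = 48585887*(-5168013) = -251092495632531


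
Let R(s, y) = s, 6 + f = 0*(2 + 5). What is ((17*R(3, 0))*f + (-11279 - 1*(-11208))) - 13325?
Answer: -13702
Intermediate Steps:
f = -6 (f = -6 + 0*(2 + 5) = -6 + 0*7 = -6 + 0 = -6)
((17*R(3, 0))*f + (-11279 - 1*(-11208))) - 13325 = ((17*3)*(-6) + (-11279 - 1*(-11208))) - 13325 = (51*(-6) + (-11279 + 11208)) - 13325 = (-306 - 71) - 13325 = -377 - 13325 = -13702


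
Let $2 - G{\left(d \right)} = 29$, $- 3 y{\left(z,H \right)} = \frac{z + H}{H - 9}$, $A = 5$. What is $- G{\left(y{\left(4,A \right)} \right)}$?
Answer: $27$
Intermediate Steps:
$y{\left(z,H \right)} = - \frac{H + z}{3 \left(-9 + H\right)}$ ($y{\left(z,H \right)} = - \frac{\left(z + H\right) \frac{1}{H - 9}}{3} = - \frac{\left(H + z\right) \frac{1}{H - 9}}{3} = - \frac{\left(H + z\right) \frac{1}{-9 + H}}{3} = - \frac{\frac{1}{-9 + H} \left(H + z\right)}{3} = - \frac{H + z}{3 \left(-9 + H\right)}$)
$G{\left(d \right)} = -27$ ($G{\left(d \right)} = 2 - 29 = -27$)
$- G{\left(y{\left(4,A \right)} \right)} = \left(-1\right) \left(-27\right) = 27$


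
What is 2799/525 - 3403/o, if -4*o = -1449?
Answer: -147169/36225 ≈ -4.0626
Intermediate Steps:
o = 1449/4 (o = -¼*(-1449) = 1449/4 ≈ 362.25)
2799/525 - 3403/o = 2799/525 - 3403/1449/4 = 2799*(1/525) - 3403*4/1449 = 933/175 - 13612/1449 = -147169/36225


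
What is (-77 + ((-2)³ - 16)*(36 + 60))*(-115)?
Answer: 273815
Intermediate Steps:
(-77 + ((-2)³ - 16)*(36 + 60))*(-115) = (-77 + (-8 - 16)*96)*(-115) = (-77 - 24*96)*(-115) = (-77 - 2304)*(-115) = -2381*(-115) = 273815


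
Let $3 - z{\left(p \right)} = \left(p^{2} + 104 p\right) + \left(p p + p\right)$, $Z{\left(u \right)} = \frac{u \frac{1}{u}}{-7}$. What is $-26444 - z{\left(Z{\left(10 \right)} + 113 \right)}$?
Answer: $\frac{532947}{49} \approx 10876.0$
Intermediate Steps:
$Z{\left(u \right)} = - \frac{1}{7}$ ($Z{\left(u \right)} = 1 \left(- \frac{1}{7}\right) = - \frac{1}{7}$)
$z{\left(p \right)} = 3 - 105 p - 2 p^{2}$ ($z{\left(p \right)} = 3 - \left(\left(p^{2} + 104 p\right) + \left(p p + p\right)\right) = 3 - \left(\left(p^{2} + 104 p\right) + \left(p^{2} + p\right)\right) = 3 - \left(\left(p^{2} + 104 p\right) + \left(p + p^{2}\right)\right) = 3 - \left(2 p^{2} + 105 p\right) = 3 - 105 p - 2 p^{2}$)
$-26444 - z{\left(Z{\left(10 \right)} + 113 \right)} = -26444 - \left(3 - 105 \left(- \frac{1}{7} + 113\right) - 2 \left(- \frac{1}{7} + 113\right)^{2}\right) = -26444 - \left(3 - 11850 - 2 \left(\frac{790}{7}\right)^{2}\right) = -26444 - \left(3 - 11850 - \frac{1248200}{49}\right) = -26444 - - \frac{1828703}{49} = -26444 + \frac{1828703}{49} = \frac{532947}{49}$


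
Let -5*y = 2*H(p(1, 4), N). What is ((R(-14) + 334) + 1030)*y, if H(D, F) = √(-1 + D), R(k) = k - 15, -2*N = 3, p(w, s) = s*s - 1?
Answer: -534*√14 ≈ -1998.0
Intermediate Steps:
p(w, s) = -1 + s² (p(w, s) = s² - 1 = -1 + s²)
N = -3/2 (N = -½*3 = -3/2 ≈ -1.5000)
R(k) = -15 + k
y = -2*√14/5 (y = -2*√(-1 + (-1 + 4²))/5 = -2*√(-1 + (-1 + 16))/5 = -2*√(-1 + 15)/5 = -2*√14/5 ≈ -1.4967)
((R(-14) + 334) + 1030)*y = (((-15 - 14) + 334) + 1030)*(-2*√14/5) = ((-29 + 334) + 1030)*(-2*√14/5) = (305 + 1030)*(-2*√14/5) = 1335*(-2*√14/5) = -534*√14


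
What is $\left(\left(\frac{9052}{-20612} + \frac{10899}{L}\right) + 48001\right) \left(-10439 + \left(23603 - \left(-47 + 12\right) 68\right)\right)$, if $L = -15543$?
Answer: $\frac{6639803621483368}{8899231} \approx 7.4611 \cdot 10^{8}$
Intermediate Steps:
$\left(\left(\frac{9052}{-20612} + \frac{10899}{L}\right) + 48001\right) \left(-10439 + \left(23603 - \left(-47 + 12\right) 68\right)\right) = \left(\left(\frac{9052}{-20612} + \frac{10899}{-15543}\right) + 48001\right) \left(-10439 + \left(23603 - \left(-47 + 12\right) 68\right)\right) = \left(\left(9052 \left(- \frac{1}{20612}\right) + 10899 \left(- \frac{1}{15543}\right)\right) + 48001\right) \left(-10439 + \left(23603 - \left(-35\right) 68\right)\right) = \left(\left(- \frac{2263}{5153} - \frac{1211}{1727}\right) + 48001\right) \left(-10439 + \left(23603 - -2380\right)\right) = \left(- \frac{10148484}{8899231} + 48001\right) \left(-10439 + \left(23603 + 2380\right)\right) = \frac{427161838747 \left(-10439 + 25983\right)}{8899231} = \frac{427161838747}{8899231} \cdot 15544 = \frac{6639803621483368}{8899231}$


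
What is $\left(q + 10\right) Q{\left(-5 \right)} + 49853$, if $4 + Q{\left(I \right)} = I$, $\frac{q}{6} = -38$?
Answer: $51815$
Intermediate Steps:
$q = -228$ ($q = 6 \left(-38\right) = -228$)
$Q{\left(I \right)} = -4 + I$
$\left(q + 10\right) Q{\left(-5 \right)} + 49853 = \left(-228 + 10\right) \left(-4 - 5\right) + 49853 = \left(-218\right) \left(-9\right) + 49853 = 1962 + 49853 = 51815$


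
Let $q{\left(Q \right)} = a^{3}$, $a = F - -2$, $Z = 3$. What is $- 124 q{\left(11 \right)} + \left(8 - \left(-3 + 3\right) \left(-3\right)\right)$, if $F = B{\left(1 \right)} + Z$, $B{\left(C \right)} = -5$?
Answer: $8$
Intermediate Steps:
$F = -2$ ($F = -5 + 3 = -2$)
$a = 0$ ($a = -2 - -2 = -2 + 2 = 0$)
$q{\left(Q \right)} = 0$ ($q{\left(Q \right)} = 0^{3} = 0$)
$- 124 q{\left(11 \right)} + \left(8 - \left(-3 + 3\right) \left(-3\right)\right) = \left(-124\right) 0 + \left(8 - \left(-3 + 3\right) \left(-3\right)\right) = 0 + \left(8 - 0 \left(-3\right)\right) = 0 + \left(8 - 0\right) = 0 + \left(8 + 0\right) = 0 + 8 = 8$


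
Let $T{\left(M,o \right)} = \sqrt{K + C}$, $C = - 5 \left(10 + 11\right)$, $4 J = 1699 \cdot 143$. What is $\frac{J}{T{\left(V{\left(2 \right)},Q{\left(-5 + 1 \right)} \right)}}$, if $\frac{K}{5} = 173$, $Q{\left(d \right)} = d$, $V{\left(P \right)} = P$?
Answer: $\frac{242957 \sqrt{190}}{1520} \approx 2203.2$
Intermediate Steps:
$J = \frac{242957}{4}$ ($J = \frac{1699 \cdot 143}{4} = \frac{1}{4} \cdot 242957 = \frac{242957}{4} \approx 60739.0$)
$K = 865$ ($K = 5 \cdot 173 = 865$)
$C = -105$ ($C = \left(-5\right) 21 = -105$)
$T{\left(M,o \right)} = 2 \sqrt{190}$ ($T{\left(M,o \right)} = \sqrt{865 - 105} = \sqrt{760} = 2 \sqrt{190}$)
$\frac{J}{T{\left(V{\left(2 \right)},Q{\left(-5 + 1 \right)} \right)}} = \frac{242957}{4 \cdot 2 \sqrt{190}} = \frac{242957 \frac{\sqrt{190}}{380}}{4} = \frac{242957 \sqrt{190}}{1520}$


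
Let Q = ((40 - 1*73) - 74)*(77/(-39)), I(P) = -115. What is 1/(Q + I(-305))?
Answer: 39/3754 ≈ 0.010389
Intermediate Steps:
Q = 8239/39 (Q = ((40 - 73) - 74)*(77*(-1/39)) = (-33 - 74)*(-77/39) = -107*(-77/39) = 8239/39 ≈ 211.26)
1/(Q + I(-305)) = 1/(8239/39 - 115) = 1/(3754/39) = 39/3754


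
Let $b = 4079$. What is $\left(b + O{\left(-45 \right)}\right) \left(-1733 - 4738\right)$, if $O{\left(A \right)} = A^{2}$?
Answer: $-39498984$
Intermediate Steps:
$\left(b + O{\left(-45 \right)}\right) \left(-1733 - 4738\right) = \left(4079 + \left(-45\right)^{2}\right) \left(-1733 - 4738\right) = \left(4079 + 2025\right) \left(-6471\right) = 6104 \left(-6471\right) = -39498984$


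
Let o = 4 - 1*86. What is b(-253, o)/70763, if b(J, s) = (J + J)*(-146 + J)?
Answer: 2622/919 ≈ 2.8531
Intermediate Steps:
o = -82 (o = 4 - 86 = -82)
b(J, s) = 2*J*(-146 + J) (b(J, s) = (2*J)*(-146 + J) = 2*J*(-146 + J))
b(-253, o)/70763 = (2*(-253)*(-146 - 253))/70763 = (2*(-253)*(-399))*(1/70763) = 201894*(1/70763) = 2622/919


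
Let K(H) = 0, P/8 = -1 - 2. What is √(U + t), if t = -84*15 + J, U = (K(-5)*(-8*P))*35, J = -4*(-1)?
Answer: 2*I*√314 ≈ 35.44*I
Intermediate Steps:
P = -24 (P = 8*(-1 - 2) = 8*(-3) = -24)
J = 4
U = 0 (U = (0*(-8*(-24)))*35 = (0*192)*35 = 0*35 = 0)
t = -1256 (t = -84*15 + 4 = -1260 + 4 = -1256)
√(U + t) = √(0 - 1256) = √(-1256) = 2*I*√314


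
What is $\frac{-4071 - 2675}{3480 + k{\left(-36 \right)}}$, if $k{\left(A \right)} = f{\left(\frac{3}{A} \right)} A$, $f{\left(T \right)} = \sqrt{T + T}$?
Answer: $- \frac{978170}{504609} - \frac{3373 i \sqrt{6}}{1009218} \approx -1.9385 - 0.0081867 i$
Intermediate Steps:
$f{\left(T \right)} = \sqrt{2} \sqrt{T}$ ($f{\left(T \right)} = \sqrt{2 T} = \sqrt{2} \sqrt{T}$)
$k{\left(A \right)} = A \sqrt{6} \sqrt{\frac{1}{A}}$ ($k{\left(A \right)} = \sqrt{2} \sqrt{\frac{3}{A}} A = \sqrt{2} \sqrt{3} \sqrt{\frac{1}{A}} A = \sqrt{6} \sqrt{\frac{1}{A}} A = A \sqrt{6} \sqrt{\frac{1}{A}}$)
$\frac{-4071 - 2675}{3480 + k{\left(-36 \right)}} = \frac{-4071 - 2675}{3480 - 36 \sqrt{6} \sqrt{\frac{1}{-36}}} = - \frac{6746}{3480 - 36 \sqrt{6} \sqrt{- \frac{1}{36}}} = - \frac{6746}{3480 - 36 \sqrt{6} \frac{i}{6}} = - \frac{6746}{3480 - 6 i \sqrt{6}}$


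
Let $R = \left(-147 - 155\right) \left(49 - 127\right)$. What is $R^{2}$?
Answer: $554885136$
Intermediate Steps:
$R = 23556$ ($R = \left(-302\right) \left(-78\right) = 23556$)
$R^{2} = 23556^{2} = 554885136$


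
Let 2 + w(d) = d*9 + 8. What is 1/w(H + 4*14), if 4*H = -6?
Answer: 2/993 ≈ 0.0020141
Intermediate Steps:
H = -3/2 (H = (¼)*(-6) = -3/2 ≈ -1.5000)
w(d) = 6 + 9*d (w(d) = -2 + (d*9 + 8) = -2 + (9*d + 8) = -2 + (8 + 9*d) = 6 + 9*d)
1/w(H + 4*14) = 1/(6 + 9*(-3/2 + 4*14)) = 1/(6 + 9*(-3/2 + 56)) = 1/(6 + 9*(109/2)) = 1/(6 + 981/2) = 1/(993/2) = 2/993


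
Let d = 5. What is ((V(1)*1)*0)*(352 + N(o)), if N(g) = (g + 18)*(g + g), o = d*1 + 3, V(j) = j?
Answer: 0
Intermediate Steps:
o = 8 (o = 5*1 + 3 = 5 + 3 = 8)
N(g) = 2*g*(18 + g) (N(g) = (18 + g)*(2*g) = 2*g*(18 + g))
((V(1)*1)*0)*(352 + N(o)) = ((1*1)*0)*(352 + 2*8*(18 + 8)) = (1*0)*(352 + 2*8*26) = 0*(352 + 416) = 0*768 = 0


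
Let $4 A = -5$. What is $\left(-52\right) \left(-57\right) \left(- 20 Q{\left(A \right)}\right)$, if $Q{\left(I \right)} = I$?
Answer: $74100$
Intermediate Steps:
$A = - \frac{5}{4}$ ($A = \frac{1}{4} \left(-5\right) = - \frac{5}{4} \approx -1.25$)
$\left(-52\right) \left(-57\right) \left(- 20 Q{\left(A \right)}\right) = \left(-52\right) \left(-57\right) \left(\left(-20\right) \left(- \frac{5}{4}\right)\right) = 2964 \cdot 25 = 74100$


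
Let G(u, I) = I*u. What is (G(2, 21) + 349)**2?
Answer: 152881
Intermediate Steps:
(G(2, 21) + 349)**2 = (21*2 + 349)**2 = (42 + 349)**2 = 391**2 = 152881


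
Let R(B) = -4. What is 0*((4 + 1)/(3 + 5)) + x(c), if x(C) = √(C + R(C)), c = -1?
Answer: I*√5 ≈ 2.2361*I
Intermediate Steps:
x(C) = √(-4 + C) (x(C) = √(C - 4) = √(-4 + C))
0*((4 + 1)/(3 + 5)) + x(c) = 0*((4 + 1)/(3 + 5)) + √(-4 - 1) = 0*(5/8) + √(-5) = 0*(5*(⅛)) + I*√5 = 0*(5/8) + I*√5 = 0 + I*√5 = I*√5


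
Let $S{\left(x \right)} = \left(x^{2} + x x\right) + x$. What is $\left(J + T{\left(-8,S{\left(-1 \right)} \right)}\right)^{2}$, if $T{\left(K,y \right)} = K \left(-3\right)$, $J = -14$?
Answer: $100$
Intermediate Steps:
$S{\left(x \right)} = x + 2 x^{2}$ ($S{\left(x \right)} = \left(x^{2} + x^{2}\right) + x = 2 x^{2} + x = x + 2 x^{2}$)
$T{\left(K,y \right)} = - 3 K$
$\left(J + T{\left(-8,S{\left(-1 \right)} \right)}\right)^{2} = \left(-14 - -24\right)^{2} = \left(-14 + 24\right)^{2} = 10^{2} = 100$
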